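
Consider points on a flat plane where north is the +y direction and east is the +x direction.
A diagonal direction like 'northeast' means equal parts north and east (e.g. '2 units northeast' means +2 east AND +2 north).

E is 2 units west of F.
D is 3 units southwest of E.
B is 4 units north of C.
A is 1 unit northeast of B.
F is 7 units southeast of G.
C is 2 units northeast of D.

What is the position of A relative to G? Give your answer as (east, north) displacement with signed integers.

Place G at the origin (east=0, north=0).
  F is 7 units southeast of G: delta (east=+7, north=-7); F at (east=7, north=-7).
  E is 2 units west of F: delta (east=-2, north=+0); E at (east=5, north=-7).
  D is 3 units southwest of E: delta (east=-3, north=-3); D at (east=2, north=-10).
  C is 2 units northeast of D: delta (east=+2, north=+2); C at (east=4, north=-8).
  B is 4 units north of C: delta (east=+0, north=+4); B at (east=4, north=-4).
  A is 1 unit northeast of B: delta (east=+1, north=+1); A at (east=5, north=-3).
Therefore A relative to G: (east=5, north=-3).

Answer: A is at (east=5, north=-3) relative to G.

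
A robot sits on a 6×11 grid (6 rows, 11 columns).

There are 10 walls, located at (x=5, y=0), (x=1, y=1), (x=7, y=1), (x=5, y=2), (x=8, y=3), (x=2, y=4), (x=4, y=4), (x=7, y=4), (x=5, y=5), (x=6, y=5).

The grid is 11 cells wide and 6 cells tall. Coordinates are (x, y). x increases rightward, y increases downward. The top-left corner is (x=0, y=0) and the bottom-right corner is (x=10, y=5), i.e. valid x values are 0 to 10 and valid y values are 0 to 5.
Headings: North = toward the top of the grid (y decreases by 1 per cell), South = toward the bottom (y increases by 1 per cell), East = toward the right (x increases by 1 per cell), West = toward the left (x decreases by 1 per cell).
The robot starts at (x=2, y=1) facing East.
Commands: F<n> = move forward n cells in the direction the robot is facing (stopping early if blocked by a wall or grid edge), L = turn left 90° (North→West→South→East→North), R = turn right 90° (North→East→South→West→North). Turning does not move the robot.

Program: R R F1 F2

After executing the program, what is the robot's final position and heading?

Answer: Final position: (x=2, y=1), facing West

Derivation:
Start: (x=2, y=1), facing East
  R: turn right, now facing South
  R: turn right, now facing West
  F1: move forward 0/1 (blocked), now at (x=2, y=1)
  F2: move forward 0/2 (blocked), now at (x=2, y=1)
Final: (x=2, y=1), facing West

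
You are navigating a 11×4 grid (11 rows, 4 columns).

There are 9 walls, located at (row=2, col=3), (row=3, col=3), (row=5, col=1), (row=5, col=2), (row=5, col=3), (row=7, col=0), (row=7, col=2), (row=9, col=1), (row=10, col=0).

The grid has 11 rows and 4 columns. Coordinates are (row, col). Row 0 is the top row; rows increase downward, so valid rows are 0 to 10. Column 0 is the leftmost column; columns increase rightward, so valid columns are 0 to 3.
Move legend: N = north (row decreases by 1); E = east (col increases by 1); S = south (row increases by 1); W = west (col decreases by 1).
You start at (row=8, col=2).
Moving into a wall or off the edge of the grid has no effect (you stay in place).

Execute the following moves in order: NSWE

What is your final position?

Answer: Final position: (row=9, col=3)

Derivation:
Start: (row=8, col=2)
  N (north): blocked, stay at (row=8, col=2)
  S (south): (row=8, col=2) -> (row=9, col=2)
  W (west): blocked, stay at (row=9, col=2)
  E (east): (row=9, col=2) -> (row=9, col=3)
Final: (row=9, col=3)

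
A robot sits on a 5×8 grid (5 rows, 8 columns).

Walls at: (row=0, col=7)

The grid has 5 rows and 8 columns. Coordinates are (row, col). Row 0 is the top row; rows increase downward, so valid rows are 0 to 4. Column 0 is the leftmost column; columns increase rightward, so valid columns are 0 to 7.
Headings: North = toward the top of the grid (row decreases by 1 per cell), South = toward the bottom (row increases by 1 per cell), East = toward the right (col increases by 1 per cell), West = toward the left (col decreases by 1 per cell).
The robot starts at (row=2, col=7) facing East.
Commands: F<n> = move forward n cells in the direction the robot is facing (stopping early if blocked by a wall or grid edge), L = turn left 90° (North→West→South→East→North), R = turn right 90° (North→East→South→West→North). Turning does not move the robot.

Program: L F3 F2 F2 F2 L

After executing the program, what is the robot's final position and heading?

Start: (row=2, col=7), facing East
  L: turn left, now facing North
  F3: move forward 1/3 (blocked), now at (row=1, col=7)
  [×3]F2: move forward 0/2 (blocked), now at (row=1, col=7)
  L: turn left, now facing West
Final: (row=1, col=7), facing West

Answer: Final position: (row=1, col=7), facing West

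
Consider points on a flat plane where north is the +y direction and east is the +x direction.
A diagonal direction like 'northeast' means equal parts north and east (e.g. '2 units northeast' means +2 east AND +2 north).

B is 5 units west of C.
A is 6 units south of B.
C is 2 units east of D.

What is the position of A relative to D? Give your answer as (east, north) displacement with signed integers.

Place D at the origin (east=0, north=0).
  C is 2 units east of D: delta (east=+2, north=+0); C at (east=2, north=0).
  B is 5 units west of C: delta (east=-5, north=+0); B at (east=-3, north=0).
  A is 6 units south of B: delta (east=+0, north=-6); A at (east=-3, north=-6).
Therefore A relative to D: (east=-3, north=-6).

Answer: A is at (east=-3, north=-6) relative to D.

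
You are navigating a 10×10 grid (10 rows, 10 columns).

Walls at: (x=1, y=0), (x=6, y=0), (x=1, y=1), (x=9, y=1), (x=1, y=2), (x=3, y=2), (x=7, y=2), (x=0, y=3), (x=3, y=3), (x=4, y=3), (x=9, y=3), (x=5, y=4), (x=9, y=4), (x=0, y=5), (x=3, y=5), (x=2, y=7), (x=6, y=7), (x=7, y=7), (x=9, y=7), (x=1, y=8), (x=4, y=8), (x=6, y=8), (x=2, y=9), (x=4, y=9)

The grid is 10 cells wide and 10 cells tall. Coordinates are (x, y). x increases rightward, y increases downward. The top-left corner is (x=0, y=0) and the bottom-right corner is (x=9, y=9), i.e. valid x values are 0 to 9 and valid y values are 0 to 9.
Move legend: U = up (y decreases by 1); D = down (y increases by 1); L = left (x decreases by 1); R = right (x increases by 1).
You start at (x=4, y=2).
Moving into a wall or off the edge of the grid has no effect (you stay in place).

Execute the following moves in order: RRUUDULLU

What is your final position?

Answer: Final position: (x=4, y=0)

Derivation:
Start: (x=4, y=2)
  R (right): (x=4, y=2) -> (x=5, y=2)
  R (right): (x=5, y=2) -> (x=6, y=2)
  U (up): (x=6, y=2) -> (x=6, y=1)
  U (up): blocked, stay at (x=6, y=1)
  D (down): (x=6, y=1) -> (x=6, y=2)
  U (up): (x=6, y=2) -> (x=6, y=1)
  L (left): (x=6, y=1) -> (x=5, y=1)
  L (left): (x=5, y=1) -> (x=4, y=1)
  U (up): (x=4, y=1) -> (x=4, y=0)
Final: (x=4, y=0)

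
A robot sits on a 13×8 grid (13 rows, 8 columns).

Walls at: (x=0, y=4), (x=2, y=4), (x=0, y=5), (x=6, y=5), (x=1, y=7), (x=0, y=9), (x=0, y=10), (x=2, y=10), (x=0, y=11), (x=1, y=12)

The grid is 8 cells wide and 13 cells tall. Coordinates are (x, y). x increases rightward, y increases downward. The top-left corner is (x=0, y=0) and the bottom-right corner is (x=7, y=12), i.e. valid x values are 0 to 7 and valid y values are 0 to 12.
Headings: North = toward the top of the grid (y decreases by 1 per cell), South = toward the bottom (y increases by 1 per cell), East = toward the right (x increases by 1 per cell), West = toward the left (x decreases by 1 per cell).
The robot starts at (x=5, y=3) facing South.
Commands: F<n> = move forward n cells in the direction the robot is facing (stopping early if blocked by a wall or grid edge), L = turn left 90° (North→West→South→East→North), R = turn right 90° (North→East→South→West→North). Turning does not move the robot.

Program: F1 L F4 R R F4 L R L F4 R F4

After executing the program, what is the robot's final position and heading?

Start: (x=5, y=3), facing South
  F1: move forward 1, now at (x=5, y=4)
  L: turn left, now facing East
  F4: move forward 2/4 (blocked), now at (x=7, y=4)
  R: turn right, now facing South
  R: turn right, now facing West
  F4: move forward 4, now at (x=3, y=4)
  L: turn left, now facing South
  R: turn right, now facing West
  L: turn left, now facing South
  F4: move forward 4, now at (x=3, y=8)
  R: turn right, now facing West
  F4: move forward 3/4 (blocked), now at (x=0, y=8)
Final: (x=0, y=8), facing West

Answer: Final position: (x=0, y=8), facing West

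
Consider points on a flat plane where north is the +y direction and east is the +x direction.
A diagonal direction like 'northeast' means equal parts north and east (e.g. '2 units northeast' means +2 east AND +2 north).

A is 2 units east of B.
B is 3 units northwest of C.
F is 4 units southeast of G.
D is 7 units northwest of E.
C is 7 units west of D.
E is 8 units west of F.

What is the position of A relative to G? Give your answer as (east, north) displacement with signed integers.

Answer: A is at (east=-19, north=6) relative to G.

Derivation:
Place G at the origin (east=0, north=0).
  F is 4 units southeast of G: delta (east=+4, north=-4); F at (east=4, north=-4).
  E is 8 units west of F: delta (east=-8, north=+0); E at (east=-4, north=-4).
  D is 7 units northwest of E: delta (east=-7, north=+7); D at (east=-11, north=3).
  C is 7 units west of D: delta (east=-7, north=+0); C at (east=-18, north=3).
  B is 3 units northwest of C: delta (east=-3, north=+3); B at (east=-21, north=6).
  A is 2 units east of B: delta (east=+2, north=+0); A at (east=-19, north=6).
Therefore A relative to G: (east=-19, north=6).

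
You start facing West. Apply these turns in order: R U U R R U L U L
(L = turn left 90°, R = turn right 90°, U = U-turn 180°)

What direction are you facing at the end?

Start: West
  R (right (90° clockwise)) -> North
  U (U-turn (180°)) -> South
  U (U-turn (180°)) -> North
  R (right (90° clockwise)) -> East
  R (right (90° clockwise)) -> South
  U (U-turn (180°)) -> North
  L (left (90° counter-clockwise)) -> West
  U (U-turn (180°)) -> East
  L (left (90° counter-clockwise)) -> North
Final: North

Answer: Final heading: North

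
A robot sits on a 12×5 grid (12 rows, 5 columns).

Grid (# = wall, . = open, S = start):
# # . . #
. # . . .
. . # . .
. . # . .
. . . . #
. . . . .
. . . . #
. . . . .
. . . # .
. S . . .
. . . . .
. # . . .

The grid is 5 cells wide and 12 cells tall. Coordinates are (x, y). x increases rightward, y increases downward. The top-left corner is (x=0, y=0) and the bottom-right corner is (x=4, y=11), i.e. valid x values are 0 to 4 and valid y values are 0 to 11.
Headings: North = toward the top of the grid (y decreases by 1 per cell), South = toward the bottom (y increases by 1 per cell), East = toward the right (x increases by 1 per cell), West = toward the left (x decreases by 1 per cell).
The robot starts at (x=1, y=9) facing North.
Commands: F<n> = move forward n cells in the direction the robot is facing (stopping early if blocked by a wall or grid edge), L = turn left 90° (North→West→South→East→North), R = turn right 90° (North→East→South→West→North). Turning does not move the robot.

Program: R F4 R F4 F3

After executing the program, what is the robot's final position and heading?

Start: (x=1, y=9), facing North
  R: turn right, now facing East
  F4: move forward 3/4 (blocked), now at (x=4, y=9)
  R: turn right, now facing South
  F4: move forward 2/4 (blocked), now at (x=4, y=11)
  F3: move forward 0/3 (blocked), now at (x=4, y=11)
Final: (x=4, y=11), facing South

Answer: Final position: (x=4, y=11), facing South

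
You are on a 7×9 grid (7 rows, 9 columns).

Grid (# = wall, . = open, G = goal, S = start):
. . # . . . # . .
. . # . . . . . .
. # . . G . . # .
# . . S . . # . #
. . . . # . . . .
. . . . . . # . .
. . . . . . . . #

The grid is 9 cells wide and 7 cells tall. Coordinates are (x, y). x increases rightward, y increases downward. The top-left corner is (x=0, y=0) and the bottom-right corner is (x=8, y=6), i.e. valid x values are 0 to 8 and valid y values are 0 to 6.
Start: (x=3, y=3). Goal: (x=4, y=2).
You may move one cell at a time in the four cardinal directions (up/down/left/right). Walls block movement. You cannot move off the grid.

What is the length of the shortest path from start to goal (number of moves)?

BFS from (x=3, y=3) until reaching (x=4, y=2):
  Distance 0: (x=3, y=3)
  Distance 1: (x=3, y=2), (x=2, y=3), (x=4, y=3), (x=3, y=4)
  Distance 2: (x=3, y=1), (x=2, y=2), (x=4, y=2), (x=1, y=3), (x=5, y=3), (x=2, y=4), (x=3, y=5)  <- goal reached here
One shortest path (2 moves): (x=3, y=3) -> (x=4, y=3) -> (x=4, y=2)

Answer: Shortest path length: 2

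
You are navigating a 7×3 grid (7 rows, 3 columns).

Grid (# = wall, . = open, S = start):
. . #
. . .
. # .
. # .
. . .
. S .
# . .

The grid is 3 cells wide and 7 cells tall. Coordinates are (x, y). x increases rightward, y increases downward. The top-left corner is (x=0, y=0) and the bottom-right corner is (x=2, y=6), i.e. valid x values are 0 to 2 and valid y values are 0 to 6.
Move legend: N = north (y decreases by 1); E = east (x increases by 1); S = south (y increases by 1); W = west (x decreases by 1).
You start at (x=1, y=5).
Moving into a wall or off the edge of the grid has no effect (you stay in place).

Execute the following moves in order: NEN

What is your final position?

Start: (x=1, y=5)
  N (north): (x=1, y=5) -> (x=1, y=4)
  E (east): (x=1, y=4) -> (x=2, y=4)
  N (north): (x=2, y=4) -> (x=2, y=3)
Final: (x=2, y=3)

Answer: Final position: (x=2, y=3)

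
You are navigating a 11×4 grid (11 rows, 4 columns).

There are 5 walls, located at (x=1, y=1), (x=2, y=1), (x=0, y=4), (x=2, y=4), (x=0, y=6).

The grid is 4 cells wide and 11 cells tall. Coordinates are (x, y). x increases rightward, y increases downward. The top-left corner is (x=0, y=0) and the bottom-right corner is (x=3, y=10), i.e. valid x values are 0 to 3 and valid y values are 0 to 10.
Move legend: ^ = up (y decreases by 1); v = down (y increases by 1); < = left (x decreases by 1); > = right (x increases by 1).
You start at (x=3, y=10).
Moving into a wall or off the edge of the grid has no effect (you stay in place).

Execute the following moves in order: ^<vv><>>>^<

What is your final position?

Answer: Final position: (x=2, y=9)

Derivation:
Start: (x=3, y=10)
  ^ (up): (x=3, y=10) -> (x=3, y=9)
  < (left): (x=3, y=9) -> (x=2, y=9)
  v (down): (x=2, y=9) -> (x=2, y=10)
  v (down): blocked, stay at (x=2, y=10)
  > (right): (x=2, y=10) -> (x=3, y=10)
  < (left): (x=3, y=10) -> (x=2, y=10)
  > (right): (x=2, y=10) -> (x=3, y=10)
  > (right): blocked, stay at (x=3, y=10)
  > (right): blocked, stay at (x=3, y=10)
  ^ (up): (x=3, y=10) -> (x=3, y=9)
  < (left): (x=3, y=9) -> (x=2, y=9)
Final: (x=2, y=9)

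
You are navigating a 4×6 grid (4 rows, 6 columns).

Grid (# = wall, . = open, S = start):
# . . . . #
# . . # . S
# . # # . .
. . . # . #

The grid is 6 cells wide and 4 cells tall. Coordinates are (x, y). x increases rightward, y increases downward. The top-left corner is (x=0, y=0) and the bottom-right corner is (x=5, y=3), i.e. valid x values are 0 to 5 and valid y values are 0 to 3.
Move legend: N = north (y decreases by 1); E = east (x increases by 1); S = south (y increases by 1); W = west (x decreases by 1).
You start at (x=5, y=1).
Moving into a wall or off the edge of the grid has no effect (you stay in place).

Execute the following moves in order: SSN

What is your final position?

Start: (x=5, y=1)
  S (south): (x=5, y=1) -> (x=5, y=2)
  S (south): blocked, stay at (x=5, y=2)
  N (north): (x=5, y=2) -> (x=5, y=1)
Final: (x=5, y=1)

Answer: Final position: (x=5, y=1)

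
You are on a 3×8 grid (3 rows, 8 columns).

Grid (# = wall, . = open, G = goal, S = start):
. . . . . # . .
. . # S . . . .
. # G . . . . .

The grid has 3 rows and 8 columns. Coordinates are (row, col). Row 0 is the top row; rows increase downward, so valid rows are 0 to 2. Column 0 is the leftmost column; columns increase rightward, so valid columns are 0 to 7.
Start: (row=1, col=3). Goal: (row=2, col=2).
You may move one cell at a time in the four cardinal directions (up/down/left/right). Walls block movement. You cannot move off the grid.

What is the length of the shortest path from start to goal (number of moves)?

BFS from (row=1, col=3) until reaching (row=2, col=2):
  Distance 0: (row=1, col=3)
  Distance 1: (row=0, col=3), (row=1, col=4), (row=2, col=3)
  Distance 2: (row=0, col=2), (row=0, col=4), (row=1, col=5), (row=2, col=2), (row=2, col=4)  <- goal reached here
One shortest path (2 moves): (row=1, col=3) -> (row=2, col=3) -> (row=2, col=2)

Answer: Shortest path length: 2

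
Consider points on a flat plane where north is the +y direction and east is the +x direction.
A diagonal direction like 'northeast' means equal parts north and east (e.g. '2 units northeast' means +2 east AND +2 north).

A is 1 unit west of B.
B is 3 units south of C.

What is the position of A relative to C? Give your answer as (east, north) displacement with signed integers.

Answer: A is at (east=-1, north=-3) relative to C.

Derivation:
Place C at the origin (east=0, north=0).
  B is 3 units south of C: delta (east=+0, north=-3); B at (east=0, north=-3).
  A is 1 unit west of B: delta (east=-1, north=+0); A at (east=-1, north=-3).
Therefore A relative to C: (east=-1, north=-3).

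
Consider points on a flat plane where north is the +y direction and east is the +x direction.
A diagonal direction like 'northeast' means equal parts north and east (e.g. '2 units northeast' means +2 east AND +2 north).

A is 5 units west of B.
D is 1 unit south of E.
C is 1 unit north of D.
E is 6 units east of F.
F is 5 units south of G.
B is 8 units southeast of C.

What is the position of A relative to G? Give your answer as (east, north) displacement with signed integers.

Answer: A is at (east=9, north=-13) relative to G.

Derivation:
Place G at the origin (east=0, north=0).
  F is 5 units south of G: delta (east=+0, north=-5); F at (east=0, north=-5).
  E is 6 units east of F: delta (east=+6, north=+0); E at (east=6, north=-5).
  D is 1 unit south of E: delta (east=+0, north=-1); D at (east=6, north=-6).
  C is 1 unit north of D: delta (east=+0, north=+1); C at (east=6, north=-5).
  B is 8 units southeast of C: delta (east=+8, north=-8); B at (east=14, north=-13).
  A is 5 units west of B: delta (east=-5, north=+0); A at (east=9, north=-13).
Therefore A relative to G: (east=9, north=-13).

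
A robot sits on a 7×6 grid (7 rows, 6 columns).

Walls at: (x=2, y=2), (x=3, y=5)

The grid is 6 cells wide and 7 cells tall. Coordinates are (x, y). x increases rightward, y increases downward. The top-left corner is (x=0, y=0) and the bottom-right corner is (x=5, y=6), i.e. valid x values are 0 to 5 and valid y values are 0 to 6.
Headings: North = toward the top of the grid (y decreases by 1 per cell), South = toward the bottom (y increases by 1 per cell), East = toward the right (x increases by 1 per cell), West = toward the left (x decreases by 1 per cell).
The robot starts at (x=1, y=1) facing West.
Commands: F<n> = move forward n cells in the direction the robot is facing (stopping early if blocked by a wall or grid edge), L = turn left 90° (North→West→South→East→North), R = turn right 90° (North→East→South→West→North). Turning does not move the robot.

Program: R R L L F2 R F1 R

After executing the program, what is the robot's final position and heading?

Start: (x=1, y=1), facing West
  R: turn right, now facing North
  R: turn right, now facing East
  L: turn left, now facing North
  L: turn left, now facing West
  F2: move forward 1/2 (blocked), now at (x=0, y=1)
  R: turn right, now facing North
  F1: move forward 1, now at (x=0, y=0)
  R: turn right, now facing East
Final: (x=0, y=0), facing East

Answer: Final position: (x=0, y=0), facing East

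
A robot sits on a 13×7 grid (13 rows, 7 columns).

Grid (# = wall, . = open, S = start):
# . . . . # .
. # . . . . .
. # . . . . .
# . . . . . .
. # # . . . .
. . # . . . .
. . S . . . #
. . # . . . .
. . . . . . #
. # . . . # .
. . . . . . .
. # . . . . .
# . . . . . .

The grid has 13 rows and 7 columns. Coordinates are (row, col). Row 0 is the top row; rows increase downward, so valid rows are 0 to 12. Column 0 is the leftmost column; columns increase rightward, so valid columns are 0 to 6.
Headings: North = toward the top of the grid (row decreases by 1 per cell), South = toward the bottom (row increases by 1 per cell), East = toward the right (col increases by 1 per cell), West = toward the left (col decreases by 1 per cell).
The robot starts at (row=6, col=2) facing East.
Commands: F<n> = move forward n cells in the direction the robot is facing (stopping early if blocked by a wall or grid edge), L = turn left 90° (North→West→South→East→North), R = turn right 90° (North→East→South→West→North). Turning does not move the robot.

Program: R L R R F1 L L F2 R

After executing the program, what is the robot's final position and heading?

Answer: Final position: (row=6, col=3), facing South

Derivation:
Start: (row=6, col=2), facing East
  R: turn right, now facing South
  L: turn left, now facing East
  R: turn right, now facing South
  R: turn right, now facing West
  F1: move forward 1, now at (row=6, col=1)
  L: turn left, now facing South
  L: turn left, now facing East
  F2: move forward 2, now at (row=6, col=3)
  R: turn right, now facing South
Final: (row=6, col=3), facing South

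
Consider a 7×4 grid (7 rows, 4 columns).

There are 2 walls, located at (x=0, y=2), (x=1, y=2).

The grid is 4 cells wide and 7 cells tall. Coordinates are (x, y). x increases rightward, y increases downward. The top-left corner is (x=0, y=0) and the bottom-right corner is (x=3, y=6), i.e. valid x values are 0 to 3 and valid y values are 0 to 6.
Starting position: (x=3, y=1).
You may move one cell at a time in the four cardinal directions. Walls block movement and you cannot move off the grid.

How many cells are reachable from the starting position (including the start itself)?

BFS flood-fill from (x=3, y=1):
  Distance 0: (x=3, y=1)
  Distance 1: (x=3, y=0), (x=2, y=1), (x=3, y=2)
  Distance 2: (x=2, y=0), (x=1, y=1), (x=2, y=2), (x=3, y=3)
  Distance 3: (x=1, y=0), (x=0, y=1), (x=2, y=3), (x=3, y=4)
  Distance 4: (x=0, y=0), (x=1, y=3), (x=2, y=4), (x=3, y=5)
  Distance 5: (x=0, y=3), (x=1, y=4), (x=2, y=5), (x=3, y=6)
  Distance 6: (x=0, y=4), (x=1, y=5), (x=2, y=6)
  Distance 7: (x=0, y=5), (x=1, y=6)
  Distance 8: (x=0, y=6)
Total reachable: 26 (grid has 26 open cells total)

Answer: Reachable cells: 26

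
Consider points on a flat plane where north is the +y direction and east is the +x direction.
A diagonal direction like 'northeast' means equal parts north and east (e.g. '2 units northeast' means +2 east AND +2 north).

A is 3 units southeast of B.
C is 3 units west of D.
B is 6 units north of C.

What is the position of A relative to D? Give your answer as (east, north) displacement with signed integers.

Place D at the origin (east=0, north=0).
  C is 3 units west of D: delta (east=-3, north=+0); C at (east=-3, north=0).
  B is 6 units north of C: delta (east=+0, north=+6); B at (east=-3, north=6).
  A is 3 units southeast of B: delta (east=+3, north=-3); A at (east=0, north=3).
Therefore A relative to D: (east=0, north=3).

Answer: A is at (east=0, north=3) relative to D.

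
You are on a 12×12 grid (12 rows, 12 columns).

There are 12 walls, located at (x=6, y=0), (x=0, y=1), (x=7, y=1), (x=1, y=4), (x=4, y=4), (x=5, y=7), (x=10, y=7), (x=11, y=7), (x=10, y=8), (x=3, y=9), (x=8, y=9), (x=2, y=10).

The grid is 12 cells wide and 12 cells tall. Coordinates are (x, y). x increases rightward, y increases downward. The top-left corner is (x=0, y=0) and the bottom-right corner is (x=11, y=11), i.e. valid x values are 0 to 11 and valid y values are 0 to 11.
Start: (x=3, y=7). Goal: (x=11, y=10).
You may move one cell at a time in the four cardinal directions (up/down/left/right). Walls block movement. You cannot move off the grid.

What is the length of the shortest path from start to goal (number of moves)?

Answer: Shortest path length: 11

Derivation:
BFS from (x=3, y=7) until reaching (x=11, y=10):
  Distance 0: (x=3, y=7)
  Distance 1: (x=3, y=6), (x=2, y=7), (x=4, y=7), (x=3, y=8)
  Distance 2: (x=3, y=5), (x=2, y=6), (x=4, y=6), (x=1, y=7), (x=2, y=8), (x=4, y=8)
  Distance 3: (x=3, y=4), (x=2, y=5), (x=4, y=5), (x=1, y=6), (x=5, y=6), (x=0, y=7), (x=1, y=8), (x=5, y=8), (x=2, y=9), (x=4, y=9)
  Distance 4: (x=3, y=3), (x=2, y=4), (x=1, y=5), (x=5, y=5), (x=0, y=6), (x=6, y=6), (x=0, y=8), (x=6, y=8), (x=1, y=9), (x=5, y=9), (x=4, y=10)
  Distance 5: (x=3, y=2), (x=2, y=3), (x=4, y=3), (x=5, y=4), (x=0, y=5), (x=6, y=5), (x=7, y=6), (x=6, y=7), (x=7, y=8), (x=0, y=9), (x=6, y=9), (x=1, y=10), (x=3, y=10), (x=5, y=10), (x=4, y=11)
  Distance 6: (x=3, y=1), (x=2, y=2), (x=4, y=2), (x=1, y=3), (x=5, y=3), (x=0, y=4), (x=6, y=4), (x=7, y=5), (x=8, y=6), (x=7, y=7), (x=8, y=8), (x=7, y=9), (x=0, y=10), (x=6, y=10), (x=1, y=11), (x=3, y=11), (x=5, y=11)
  Distance 7: (x=3, y=0), (x=2, y=1), (x=4, y=1), (x=1, y=2), (x=5, y=2), (x=0, y=3), (x=6, y=3), (x=7, y=4), (x=8, y=5), (x=9, y=6), (x=8, y=7), (x=9, y=8), (x=7, y=10), (x=0, y=11), (x=2, y=11), (x=6, y=11)
  Distance 8: (x=2, y=0), (x=4, y=0), (x=1, y=1), (x=5, y=1), (x=0, y=2), (x=6, y=2), (x=7, y=3), (x=8, y=4), (x=9, y=5), (x=10, y=6), (x=9, y=7), (x=9, y=9), (x=8, y=10), (x=7, y=11)
  Distance 9: (x=1, y=0), (x=5, y=0), (x=6, y=1), (x=7, y=2), (x=8, y=3), (x=9, y=4), (x=10, y=5), (x=11, y=6), (x=10, y=9), (x=9, y=10), (x=8, y=11)
  Distance 10: (x=0, y=0), (x=8, y=2), (x=9, y=3), (x=10, y=4), (x=11, y=5), (x=11, y=9), (x=10, y=10), (x=9, y=11)
  Distance 11: (x=8, y=1), (x=9, y=2), (x=10, y=3), (x=11, y=4), (x=11, y=8), (x=11, y=10), (x=10, y=11)  <- goal reached here
One shortest path (11 moves): (x=3, y=7) -> (x=4, y=7) -> (x=4, y=8) -> (x=5, y=8) -> (x=6, y=8) -> (x=7, y=8) -> (x=8, y=8) -> (x=9, y=8) -> (x=9, y=9) -> (x=10, y=9) -> (x=11, y=9) -> (x=11, y=10)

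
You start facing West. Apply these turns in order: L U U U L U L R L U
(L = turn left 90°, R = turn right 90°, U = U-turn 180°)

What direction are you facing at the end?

Start: West
  L (left (90° counter-clockwise)) -> South
  U (U-turn (180°)) -> North
  U (U-turn (180°)) -> South
  U (U-turn (180°)) -> North
  L (left (90° counter-clockwise)) -> West
  U (U-turn (180°)) -> East
  L (left (90° counter-clockwise)) -> North
  R (right (90° clockwise)) -> East
  L (left (90° counter-clockwise)) -> North
  U (U-turn (180°)) -> South
Final: South

Answer: Final heading: South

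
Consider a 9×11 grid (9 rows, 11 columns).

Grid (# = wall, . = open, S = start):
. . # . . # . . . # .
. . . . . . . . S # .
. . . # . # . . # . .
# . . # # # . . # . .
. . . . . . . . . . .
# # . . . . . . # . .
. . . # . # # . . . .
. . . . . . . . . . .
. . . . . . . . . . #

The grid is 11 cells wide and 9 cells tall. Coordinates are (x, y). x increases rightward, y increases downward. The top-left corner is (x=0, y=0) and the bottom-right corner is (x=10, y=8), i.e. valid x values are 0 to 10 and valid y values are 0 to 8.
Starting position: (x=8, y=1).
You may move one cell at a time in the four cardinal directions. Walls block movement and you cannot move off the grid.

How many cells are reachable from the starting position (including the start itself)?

Answer: Reachable cells: 80

Derivation:
BFS flood-fill from (x=8, y=1):
  Distance 0: (x=8, y=1)
  Distance 1: (x=8, y=0), (x=7, y=1)
  Distance 2: (x=7, y=0), (x=6, y=1), (x=7, y=2)
  Distance 3: (x=6, y=0), (x=5, y=1), (x=6, y=2), (x=7, y=3)
  Distance 4: (x=4, y=1), (x=6, y=3), (x=7, y=4)
  Distance 5: (x=4, y=0), (x=3, y=1), (x=4, y=2), (x=6, y=4), (x=8, y=4), (x=7, y=5)
  Distance 6: (x=3, y=0), (x=2, y=1), (x=5, y=4), (x=9, y=4), (x=6, y=5), (x=7, y=6)
  Distance 7: (x=1, y=1), (x=2, y=2), (x=9, y=3), (x=4, y=4), (x=10, y=4), (x=5, y=5), (x=9, y=5), (x=8, y=6), (x=7, y=7)
  Distance 8: (x=1, y=0), (x=0, y=1), (x=1, y=2), (x=9, y=2), (x=2, y=3), (x=10, y=3), (x=3, y=4), (x=4, y=5), (x=10, y=5), (x=9, y=6), (x=6, y=7), (x=8, y=7), (x=7, y=8)
  Distance 9: (x=0, y=0), (x=0, y=2), (x=10, y=2), (x=1, y=3), (x=2, y=4), (x=3, y=5), (x=4, y=6), (x=10, y=6), (x=5, y=7), (x=9, y=7), (x=6, y=8), (x=8, y=8)
  Distance 10: (x=10, y=1), (x=1, y=4), (x=2, y=5), (x=4, y=7), (x=10, y=7), (x=5, y=8), (x=9, y=8)
  Distance 11: (x=10, y=0), (x=0, y=4), (x=2, y=6), (x=3, y=7), (x=4, y=8)
  Distance 12: (x=1, y=6), (x=2, y=7), (x=3, y=8)
  Distance 13: (x=0, y=6), (x=1, y=7), (x=2, y=8)
  Distance 14: (x=0, y=7), (x=1, y=8)
  Distance 15: (x=0, y=8)
Total reachable: 80 (grid has 80 open cells total)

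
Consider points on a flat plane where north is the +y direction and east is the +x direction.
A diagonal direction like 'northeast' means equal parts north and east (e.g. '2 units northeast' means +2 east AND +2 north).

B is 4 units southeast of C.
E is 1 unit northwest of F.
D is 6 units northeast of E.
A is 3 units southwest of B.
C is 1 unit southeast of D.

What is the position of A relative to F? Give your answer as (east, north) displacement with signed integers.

Place F at the origin (east=0, north=0).
  E is 1 unit northwest of F: delta (east=-1, north=+1); E at (east=-1, north=1).
  D is 6 units northeast of E: delta (east=+6, north=+6); D at (east=5, north=7).
  C is 1 unit southeast of D: delta (east=+1, north=-1); C at (east=6, north=6).
  B is 4 units southeast of C: delta (east=+4, north=-4); B at (east=10, north=2).
  A is 3 units southwest of B: delta (east=-3, north=-3); A at (east=7, north=-1).
Therefore A relative to F: (east=7, north=-1).

Answer: A is at (east=7, north=-1) relative to F.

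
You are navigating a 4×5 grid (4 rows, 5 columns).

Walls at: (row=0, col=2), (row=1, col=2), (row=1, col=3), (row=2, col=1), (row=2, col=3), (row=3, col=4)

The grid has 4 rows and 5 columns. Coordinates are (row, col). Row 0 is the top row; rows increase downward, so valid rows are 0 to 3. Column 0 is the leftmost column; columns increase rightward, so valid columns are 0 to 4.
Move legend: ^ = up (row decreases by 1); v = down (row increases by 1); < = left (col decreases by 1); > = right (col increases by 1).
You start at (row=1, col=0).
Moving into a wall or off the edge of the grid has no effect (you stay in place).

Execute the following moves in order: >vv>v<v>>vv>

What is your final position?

Start: (row=1, col=0)
  > (right): (row=1, col=0) -> (row=1, col=1)
  v (down): blocked, stay at (row=1, col=1)
  v (down): blocked, stay at (row=1, col=1)
  > (right): blocked, stay at (row=1, col=1)
  v (down): blocked, stay at (row=1, col=1)
  < (left): (row=1, col=1) -> (row=1, col=0)
  v (down): (row=1, col=0) -> (row=2, col=0)
  > (right): blocked, stay at (row=2, col=0)
  > (right): blocked, stay at (row=2, col=0)
  v (down): (row=2, col=0) -> (row=3, col=0)
  v (down): blocked, stay at (row=3, col=0)
  > (right): (row=3, col=0) -> (row=3, col=1)
Final: (row=3, col=1)

Answer: Final position: (row=3, col=1)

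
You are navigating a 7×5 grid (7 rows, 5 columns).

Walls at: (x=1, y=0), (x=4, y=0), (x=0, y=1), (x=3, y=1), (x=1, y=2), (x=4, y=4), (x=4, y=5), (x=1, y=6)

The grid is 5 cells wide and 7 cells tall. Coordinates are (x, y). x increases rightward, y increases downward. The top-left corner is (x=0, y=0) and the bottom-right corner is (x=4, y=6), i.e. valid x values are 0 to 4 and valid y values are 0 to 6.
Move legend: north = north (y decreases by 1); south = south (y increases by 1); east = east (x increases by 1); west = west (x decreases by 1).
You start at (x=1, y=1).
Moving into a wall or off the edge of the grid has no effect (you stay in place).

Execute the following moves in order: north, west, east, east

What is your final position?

Start: (x=1, y=1)
  north (north): blocked, stay at (x=1, y=1)
  west (west): blocked, stay at (x=1, y=1)
  east (east): (x=1, y=1) -> (x=2, y=1)
  east (east): blocked, stay at (x=2, y=1)
Final: (x=2, y=1)

Answer: Final position: (x=2, y=1)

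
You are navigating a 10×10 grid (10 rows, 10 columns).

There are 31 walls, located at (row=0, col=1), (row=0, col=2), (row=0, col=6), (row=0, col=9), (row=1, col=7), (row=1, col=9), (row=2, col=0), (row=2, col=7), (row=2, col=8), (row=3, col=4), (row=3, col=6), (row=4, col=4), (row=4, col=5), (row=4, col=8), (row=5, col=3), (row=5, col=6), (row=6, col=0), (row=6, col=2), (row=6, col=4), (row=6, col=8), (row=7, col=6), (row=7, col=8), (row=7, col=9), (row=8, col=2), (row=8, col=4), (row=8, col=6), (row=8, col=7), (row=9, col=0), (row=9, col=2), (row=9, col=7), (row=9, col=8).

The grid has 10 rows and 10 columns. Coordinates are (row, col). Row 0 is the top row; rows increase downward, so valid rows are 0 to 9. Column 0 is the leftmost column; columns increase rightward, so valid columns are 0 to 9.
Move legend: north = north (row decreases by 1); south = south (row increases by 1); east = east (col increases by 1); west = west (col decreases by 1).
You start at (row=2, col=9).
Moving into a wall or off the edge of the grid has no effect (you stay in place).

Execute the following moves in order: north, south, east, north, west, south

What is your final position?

Start: (row=2, col=9)
  north (north): blocked, stay at (row=2, col=9)
  south (south): (row=2, col=9) -> (row=3, col=9)
  east (east): blocked, stay at (row=3, col=9)
  north (north): (row=3, col=9) -> (row=2, col=9)
  west (west): blocked, stay at (row=2, col=9)
  south (south): (row=2, col=9) -> (row=3, col=9)
Final: (row=3, col=9)

Answer: Final position: (row=3, col=9)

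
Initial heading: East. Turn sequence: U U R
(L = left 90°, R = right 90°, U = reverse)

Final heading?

Answer: Final heading: South

Derivation:
Start: East
  U (U-turn (180°)) -> West
  U (U-turn (180°)) -> East
  R (right (90° clockwise)) -> South
Final: South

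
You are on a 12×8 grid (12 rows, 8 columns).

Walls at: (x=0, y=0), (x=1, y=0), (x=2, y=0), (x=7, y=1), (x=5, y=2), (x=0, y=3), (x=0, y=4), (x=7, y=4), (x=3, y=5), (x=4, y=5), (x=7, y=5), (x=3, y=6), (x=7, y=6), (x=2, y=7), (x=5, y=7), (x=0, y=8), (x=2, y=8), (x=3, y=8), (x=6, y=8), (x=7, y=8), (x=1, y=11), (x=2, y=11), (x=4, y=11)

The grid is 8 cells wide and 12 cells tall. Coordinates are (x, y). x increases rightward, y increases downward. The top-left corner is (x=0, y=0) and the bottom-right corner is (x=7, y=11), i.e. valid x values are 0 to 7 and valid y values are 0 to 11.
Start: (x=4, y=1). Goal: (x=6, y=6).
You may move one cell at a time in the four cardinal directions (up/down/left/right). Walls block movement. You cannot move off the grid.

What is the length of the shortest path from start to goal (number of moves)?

Answer: Shortest path length: 7

Derivation:
BFS from (x=4, y=1) until reaching (x=6, y=6):
  Distance 0: (x=4, y=1)
  Distance 1: (x=4, y=0), (x=3, y=1), (x=5, y=1), (x=4, y=2)
  Distance 2: (x=3, y=0), (x=5, y=0), (x=2, y=1), (x=6, y=1), (x=3, y=2), (x=4, y=3)
  Distance 3: (x=6, y=0), (x=1, y=1), (x=2, y=2), (x=6, y=2), (x=3, y=3), (x=5, y=3), (x=4, y=4)
  Distance 4: (x=7, y=0), (x=0, y=1), (x=1, y=2), (x=7, y=2), (x=2, y=3), (x=6, y=3), (x=3, y=4), (x=5, y=4)
  Distance 5: (x=0, y=2), (x=1, y=3), (x=7, y=3), (x=2, y=4), (x=6, y=4), (x=5, y=5)
  Distance 6: (x=1, y=4), (x=2, y=5), (x=6, y=5), (x=5, y=6)
  Distance 7: (x=1, y=5), (x=2, y=6), (x=4, y=6), (x=6, y=6)  <- goal reached here
One shortest path (7 moves): (x=4, y=1) -> (x=5, y=1) -> (x=6, y=1) -> (x=6, y=2) -> (x=6, y=3) -> (x=6, y=4) -> (x=6, y=5) -> (x=6, y=6)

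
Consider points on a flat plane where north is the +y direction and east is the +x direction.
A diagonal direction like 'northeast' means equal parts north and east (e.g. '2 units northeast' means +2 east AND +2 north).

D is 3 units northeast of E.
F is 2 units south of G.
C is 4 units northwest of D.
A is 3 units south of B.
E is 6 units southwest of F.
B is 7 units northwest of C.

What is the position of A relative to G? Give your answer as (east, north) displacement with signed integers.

Place G at the origin (east=0, north=0).
  F is 2 units south of G: delta (east=+0, north=-2); F at (east=0, north=-2).
  E is 6 units southwest of F: delta (east=-6, north=-6); E at (east=-6, north=-8).
  D is 3 units northeast of E: delta (east=+3, north=+3); D at (east=-3, north=-5).
  C is 4 units northwest of D: delta (east=-4, north=+4); C at (east=-7, north=-1).
  B is 7 units northwest of C: delta (east=-7, north=+7); B at (east=-14, north=6).
  A is 3 units south of B: delta (east=+0, north=-3); A at (east=-14, north=3).
Therefore A relative to G: (east=-14, north=3).

Answer: A is at (east=-14, north=3) relative to G.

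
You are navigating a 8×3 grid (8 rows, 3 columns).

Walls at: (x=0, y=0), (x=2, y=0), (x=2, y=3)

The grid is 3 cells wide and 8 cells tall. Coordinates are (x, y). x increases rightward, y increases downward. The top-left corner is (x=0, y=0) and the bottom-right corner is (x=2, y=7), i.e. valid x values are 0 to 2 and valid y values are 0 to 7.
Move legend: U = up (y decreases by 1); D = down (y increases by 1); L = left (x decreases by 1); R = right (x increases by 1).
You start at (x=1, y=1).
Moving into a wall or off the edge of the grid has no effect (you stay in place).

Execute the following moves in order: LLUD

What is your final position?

Start: (x=1, y=1)
  L (left): (x=1, y=1) -> (x=0, y=1)
  L (left): blocked, stay at (x=0, y=1)
  U (up): blocked, stay at (x=0, y=1)
  D (down): (x=0, y=1) -> (x=0, y=2)
Final: (x=0, y=2)

Answer: Final position: (x=0, y=2)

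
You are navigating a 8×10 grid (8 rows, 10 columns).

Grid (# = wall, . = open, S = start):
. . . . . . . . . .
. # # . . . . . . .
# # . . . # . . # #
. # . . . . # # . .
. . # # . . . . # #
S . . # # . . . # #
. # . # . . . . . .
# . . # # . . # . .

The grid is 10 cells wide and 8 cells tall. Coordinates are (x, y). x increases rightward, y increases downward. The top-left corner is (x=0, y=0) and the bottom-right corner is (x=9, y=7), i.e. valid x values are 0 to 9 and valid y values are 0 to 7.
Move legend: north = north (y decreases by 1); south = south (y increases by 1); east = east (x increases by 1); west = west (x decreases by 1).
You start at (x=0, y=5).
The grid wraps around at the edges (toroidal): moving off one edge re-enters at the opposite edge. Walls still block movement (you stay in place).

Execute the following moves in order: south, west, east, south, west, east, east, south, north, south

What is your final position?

Start: (x=0, y=5)
  south (south): (x=0, y=5) -> (x=0, y=6)
  west (west): (x=0, y=6) -> (x=9, y=6)
  east (east): (x=9, y=6) -> (x=0, y=6)
  south (south): blocked, stay at (x=0, y=6)
  west (west): (x=0, y=6) -> (x=9, y=6)
  east (east): (x=9, y=6) -> (x=0, y=6)
  east (east): blocked, stay at (x=0, y=6)
  south (south): blocked, stay at (x=0, y=6)
  north (north): (x=0, y=6) -> (x=0, y=5)
  south (south): (x=0, y=5) -> (x=0, y=6)
Final: (x=0, y=6)

Answer: Final position: (x=0, y=6)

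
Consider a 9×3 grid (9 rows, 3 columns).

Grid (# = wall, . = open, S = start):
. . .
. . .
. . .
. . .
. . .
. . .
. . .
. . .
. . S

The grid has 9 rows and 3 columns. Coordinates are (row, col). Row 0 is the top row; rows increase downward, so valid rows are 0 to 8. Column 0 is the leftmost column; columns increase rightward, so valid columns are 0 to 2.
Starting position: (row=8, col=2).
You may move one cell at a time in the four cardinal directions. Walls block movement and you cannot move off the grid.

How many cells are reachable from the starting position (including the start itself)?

BFS flood-fill from (row=8, col=2):
  Distance 0: (row=8, col=2)
  Distance 1: (row=7, col=2), (row=8, col=1)
  Distance 2: (row=6, col=2), (row=7, col=1), (row=8, col=0)
  Distance 3: (row=5, col=2), (row=6, col=1), (row=7, col=0)
  Distance 4: (row=4, col=2), (row=5, col=1), (row=6, col=0)
  Distance 5: (row=3, col=2), (row=4, col=1), (row=5, col=0)
  Distance 6: (row=2, col=2), (row=3, col=1), (row=4, col=0)
  Distance 7: (row=1, col=2), (row=2, col=1), (row=3, col=0)
  Distance 8: (row=0, col=2), (row=1, col=1), (row=2, col=0)
  Distance 9: (row=0, col=1), (row=1, col=0)
  Distance 10: (row=0, col=0)
Total reachable: 27 (grid has 27 open cells total)

Answer: Reachable cells: 27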